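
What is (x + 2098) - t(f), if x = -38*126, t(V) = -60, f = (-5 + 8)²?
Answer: -2630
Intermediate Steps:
f = 9 (f = 3² = 9)
x = -4788
(x + 2098) - t(f) = (-4788 + 2098) - 1*(-60) = -2690 + 60 = -2630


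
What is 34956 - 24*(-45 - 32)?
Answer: 36804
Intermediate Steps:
34956 - 24*(-45 - 32) = 34956 - 24*(-77) = 34956 - 1*(-1848) = 34956 + 1848 = 36804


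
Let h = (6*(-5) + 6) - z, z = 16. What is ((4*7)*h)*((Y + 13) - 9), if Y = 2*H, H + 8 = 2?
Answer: 8960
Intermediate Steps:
H = -6 (H = -8 + 2 = -6)
h = -40 (h = (6*(-5) + 6) - 1*16 = (-30 + 6) - 16 = -24 - 16 = -40)
Y = -12 (Y = 2*(-6) = -12)
((4*7)*h)*((Y + 13) - 9) = ((4*7)*(-40))*((-12 + 13) - 9) = (28*(-40))*(1 - 9) = -1120*(-8) = 8960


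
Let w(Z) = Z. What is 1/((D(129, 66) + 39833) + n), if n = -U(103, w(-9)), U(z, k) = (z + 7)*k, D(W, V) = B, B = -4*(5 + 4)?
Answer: 1/40787 ≈ 2.4518e-5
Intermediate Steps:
B = -36 (B = -4*9 = -36)
D(W, V) = -36
U(z, k) = k*(7 + z) (U(z, k) = (7 + z)*k = k*(7 + z))
n = 990 (n = -(-9)*(7 + 103) = -(-9)*110 = -1*(-990) = 990)
1/((D(129, 66) + 39833) + n) = 1/((-36 + 39833) + 990) = 1/(39797 + 990) = 1/40787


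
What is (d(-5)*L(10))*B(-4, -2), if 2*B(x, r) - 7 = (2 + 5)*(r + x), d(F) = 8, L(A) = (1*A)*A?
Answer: -14000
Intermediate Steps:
L(A) = A² (L(A) = A*A = A²)
B(x, r) = 7/2 + 7*r/2 + 7*x/2 (B(x, r) = 7/2 + ((2 + 5)*(r + x))/2 = 7/2 + (7*(r + x))/2 = 7/2 + (7*r + 7*x)/2 = 7/2 + (7*r/2 + 7*x/2) = 7/2 + 7*r/2 + 7*x/2)
(d(-5)*L(10))*B(-4, -2) = (8*10²)*(7/2 + (7/2)*(-2) + (7/2)*(-4)) = (8*100)*(7/2 - 7 - 14) = 800*(-35/2) = -14000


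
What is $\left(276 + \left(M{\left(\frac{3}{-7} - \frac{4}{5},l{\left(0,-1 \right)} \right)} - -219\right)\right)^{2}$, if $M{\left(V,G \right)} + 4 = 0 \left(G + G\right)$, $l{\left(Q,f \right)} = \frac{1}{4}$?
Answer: $241081$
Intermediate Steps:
$l{\left(Q,f \right)} = \frac{1}{4}$
$M{\left(V,G \right)} = -4$ ($M{\left(V,G \right)} = -4 + 0 \left(G + G\right) = -4 + 0 \cdot 2 G = -4 + 0 = -4$)
$\left(276 + \left(M{\left(\frac{3}{-7} - \frac{4}{5},l{\left(0,-1 \right)} \right)} - -219\right)\right)^{2} = \left(276 - -215\right)^{2} = \left(276 + \left(-4 + 219\right)\right)^{2} = \left(276 + 215\right)^{2} = 491^{2} = 241081$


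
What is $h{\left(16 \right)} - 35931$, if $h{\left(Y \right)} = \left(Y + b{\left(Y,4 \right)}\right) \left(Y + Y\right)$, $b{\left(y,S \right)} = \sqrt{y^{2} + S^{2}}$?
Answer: $-35419 + 128 \sqrt{17} \approx -34891.0$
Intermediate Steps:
$b{\left(y,S \right)} = \sqrt{S^{2} + y^{2}}$
$h{\left(Y \right)} = 2 Y \left(Y + \sqrt{16 + Y^{2}}\right)$ ($h{\left(Y \right)} = \left(Y + \sqrt{4^{2} + Y^{2}}\right) \left(Y + Y\right) = \left(Y + \sqrt{16 + Y^{2}}\right) 2 Y = 2 Y \left(Y + \sqrt{16 + Y^{2}}\right)$)
$h{\left(16 \right)} - 35931 = 2 \cdot 16 \left(16 + \sqrt{16 + 16^{2}}\right) - 35931 = 2 \cdot 16 \left(16 + \sqrt{16 + 256}\right) - 35931 = 2 \cdot 16 \left(16 + \sqrt{272}\right) - 35931 = 2 \cdot 16 \left(16 + 4 \sqrt{17}\right) - 35931 = \left(512 + 128 \sqrt{17}\right) - 35931 = -35419 + 128 \sqrt{17}$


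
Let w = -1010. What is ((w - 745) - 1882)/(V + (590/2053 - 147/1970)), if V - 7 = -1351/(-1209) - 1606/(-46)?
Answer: -409027599560190/4863262914853 ≈ -84.106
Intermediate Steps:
V = 1196549/27807 (V = 7 + (-1351/(-1209) - 1606/(-46)) = 7 + (-1351*(-1/1209) - 1606*(-1/46)) = 7 + (1351/1209 + 803/23) = 7 + 1001900/27807 = 1196549/27807 ≈ 43.031)
((w - 745) - 1882)/(V + (590/2053 - 147/1970)) = ((-1010 - 745) - 1882)/(1196549/27807 + (590/2053 - 147/1970)) = (-1755 - 1882)/(1196549/27807 + (590*(1/2053) - 147*1/1970)) = -3637/(1196549/27807 + (590/2053 - 147/1970)) = -3637/(1196549/27807 + 860509/4044410) = -3637/4863262914853/112462908870 = -3637*112462908870/4863262914853 = -409027599560190/4863262914853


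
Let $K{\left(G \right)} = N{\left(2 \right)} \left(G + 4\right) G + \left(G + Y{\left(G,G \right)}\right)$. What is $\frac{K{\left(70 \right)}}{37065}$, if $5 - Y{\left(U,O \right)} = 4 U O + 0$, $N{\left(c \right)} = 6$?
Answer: $\frac{2311}{7413} \approx 0.31175$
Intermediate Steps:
$Y{\left(U,O \right)} = 5 - 4 O U$ ($Y{\left(U,O \right)} = 5 - \left(4 U O + 0\right) = 5 - \left(4 O U + 0\right) = 5 - 4 O U$)
$K{\left(G \right)} = 5 + G - 4 G^{2} + G \left(24 + 6 G\right)$ ($K{\left(G \right)} = 6 \left(G + 4\right) G - \left(-5 - G + 4 G G\right) = 6 \left(4 + G\right) G - \left(-5 - G + 4 G^{2}\right) = \left(24 + 6 G\right) G + \left(5 + G - 4 G^{2}\right) = G \left(24 + 6 G\right) + \left(5 + G - 4 G^{2}\right) = 5 + G - 4 G^{2} + G \left(24 + 6 G\right)$)
$\frac{K{\left(70 \right)}}{37065} = \frac{5 + 2 \cdot 70^{2} + 25 \cdot 70}{37065} = \left(5 + 2 \cdot 4900 + 1750\right) \frac{1}{37065} = \left(5 + 9800 + 1750\right) \frac{1}{37065} = 11555 \cdot \frac{1}{37065} = \frac{2311}{7413}$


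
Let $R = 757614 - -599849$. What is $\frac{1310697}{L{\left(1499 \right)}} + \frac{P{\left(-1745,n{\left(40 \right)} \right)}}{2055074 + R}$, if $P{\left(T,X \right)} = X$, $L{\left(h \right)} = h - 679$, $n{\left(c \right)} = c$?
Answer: $\frac{4472802041089}{2798280340} \approx 1598.4$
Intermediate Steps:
$L{\left(h \right)} = -679 + h$ ($L{\left(h \right)} = h - 679 = -679 + h$)
$R = 1357463$ ($R = 757614 + 599849 = 1357463$)
$\frac{1310697}{L{\left(1499 \right)}} + \frac{P{\left(-1745,n{\left(40 \right)} \right)}}{2055074 + R} = \frac{1310697}{-679 + 1499} + \frac{40}{2055074 + 1357463} = \frac{1310697}{820} + \frac{40}{3412537} = \frac{4472802041089}{2798280340}$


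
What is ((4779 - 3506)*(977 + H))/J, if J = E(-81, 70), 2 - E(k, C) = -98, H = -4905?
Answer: -1250086/25 ≈ -50003.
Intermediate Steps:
E(k, C) = 100 (E(k, C) = 2 - 1*(-98) = 2 + 98 = 100)
J = 100
((4779 - 3506)*(977 + H))/J = ((4779 - 3506)*(977 - 4905))/100 = (1273*(-3928))*(1/100) = -5000344*1/100 = -1250086/25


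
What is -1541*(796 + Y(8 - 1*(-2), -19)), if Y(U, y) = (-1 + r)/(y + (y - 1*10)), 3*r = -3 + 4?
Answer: -88319333/72 ≈ -1.2267e+6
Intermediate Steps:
r = ⅓ (r = (-3 + 4)/3 = (⅓)*1 = ⅓ ≈ 0.33333)
Y(U, y) = -2/(3*(-10 + 2*y)) (Y(U, y) = (-1 + ⅓)/(y + (y - 1*10)) = -2/(3*(y + (y - 10))) = -2/(3*(y + (-10 + y))) = -2/(3*(-10 + 2*y)))
-1541*(796 + Y(8 - 1*(-2), -19)) = -1541*(796 - 1/(-15 + 3*(-19))) = -1541*(796 - 1/(-15 - 57)) = -1541*(796 - 1/(-72)) = -1541*(796 - 1*(-1/72)) = -1541*(796 + 1/72) = -1541*57313/72 = -88319333/72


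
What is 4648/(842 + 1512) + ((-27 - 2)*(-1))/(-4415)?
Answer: 10226327/5196455 ≈ 1.9679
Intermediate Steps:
4648/(842 + 1512) + ((-27 - 2)*(-1))/(-4415) = 4648/2354 - 29*(-1)*(-1/4415) = 4648*(1/2354) + 29*(-1/4415) = 2324/1177 - 29/4415 = 10226327/5196455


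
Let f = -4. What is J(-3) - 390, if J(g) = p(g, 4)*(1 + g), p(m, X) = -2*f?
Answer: -406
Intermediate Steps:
p(m, X) = 8 (p(m, X) = -2*(-4) = 8)
J(g) = 8 + 8*g (J(g) = 8*(1 + g) = 8 + 8*g)
J(-3) - 390 = (8 + 8*(-3)) - 390 = (8 - 24) - 390 = -16 - 390 = -406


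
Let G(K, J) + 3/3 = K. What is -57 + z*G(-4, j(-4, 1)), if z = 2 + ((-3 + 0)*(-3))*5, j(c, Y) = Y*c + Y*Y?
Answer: -292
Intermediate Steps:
j(c, Y) = Y² + Y*c (j(c, Y) = Y*c + Y² = Y² + Y*c)
G(K, J) = -1 + K
z = 47 (z = 2 - 3*(-3)*5 = 2 + 9*5 = 2 + 45 = 47)
-57 + z*G(-4, j(-4, 1)) = -57 + 47*(-1 - 4) = -57 + 47*(-5) = -57 - 235 = -292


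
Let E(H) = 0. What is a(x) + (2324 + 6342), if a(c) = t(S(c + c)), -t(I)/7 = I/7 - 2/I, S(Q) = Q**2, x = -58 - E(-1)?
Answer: -32227113/6728 ≈ -4790.0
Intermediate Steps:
x = -58 (x = -58 - 1*0 = -58 + 0 = -58)
t(I) = -I + 14/I (t(I) = -7*(I/7 - 2/I) = -7*(-2/I + I/7) = -I + 14/I)
a(c) = -4*c**2 + 7/(2*c**2) (a(c) = -(c + c)**2 + 14/((c + c)**2) = -(2*c)**2 + 14/((2*c)**2) = -4*c**2 + 14/((4*c**2)) = -4*c**2 + 14*(1/(4*c**2)) = -4*c**2 + 7/(2*c**2))
a(x) + (2324 + 6342) = (1/2)*(7 - 8*(-58)**4)/(-58)**2 + (2324 + 6342) = (1/2)*(1/3364)*(7 - 8*11316496) + 8666 = (1/2)*(1/3364)*(7 - 90531968) + 8666 = (1/2)*(1/3364)*(-90531961) + 8666 = -90531961/6728 + 8666 = -32227113/6728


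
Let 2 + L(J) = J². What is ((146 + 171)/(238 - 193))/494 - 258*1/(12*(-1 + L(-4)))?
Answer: -18224/11115 ≈ -1.6396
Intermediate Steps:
L(J) = -2 + J²
((146 + 171)/(238 - 193))/494 - 258*1/(12*(-1 + L(-4))) = ((146 + 171)/(238 - 193))/494 - 258*1/(12*(-1 + (-2 + (-4)²))) = (317/45)*(1/494) - 258*1/(12*(-1 + (-2 + 16))) = (317*(1/45))*(1/494) - 258*1/(12*(-1 + 14)) = (317/45)*(1/494) - 258/(13*12) = 317/22230 - 258/156 = 317/22230 - 258*1/156 = 317/22230 - 43/26 = -18224/11115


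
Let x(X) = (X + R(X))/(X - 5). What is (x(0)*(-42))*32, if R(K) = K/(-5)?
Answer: 0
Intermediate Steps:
R(K) = -K/5 (R(K) = K*(-⅕) = -K/5)
x(X) = 4*X/(5*(-5 + X)) (x(X) = (X - X/5)/(X - 5) = (4*X/5)/(-5 + X) = 4*X/(5*(-5 + X)))
(x(0)*(-42))*32 = (((⅘)*0/(-5 + 0))*(-42))*32 = (((⅘)*0/(-5))*(-42))*32 = (((⅘)*0*(-⅕))*(-42))*32 = (0*(-42))*32 = 0*32 = 0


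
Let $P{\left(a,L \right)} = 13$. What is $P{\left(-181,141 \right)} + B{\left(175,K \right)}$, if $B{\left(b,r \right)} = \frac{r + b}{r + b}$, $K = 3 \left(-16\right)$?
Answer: $14$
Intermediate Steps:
$K = -48$
$B{\left(b,r \right)} = 1$ ($B{\left(b,r \right)} = \frac{b + r}{b + r} = 1$)
$P{\left(-181,141 \right)} + B{\left(175,K \right)} = 13 + 1 = 14$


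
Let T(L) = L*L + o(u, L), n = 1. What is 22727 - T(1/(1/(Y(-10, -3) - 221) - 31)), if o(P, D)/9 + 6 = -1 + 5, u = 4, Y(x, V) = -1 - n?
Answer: 1087288192291/47803396 ≈ 22745.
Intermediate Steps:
Y(x, V) = -2 (Y(x, V) = -1 - 1*1 = -1 - 1 = -2)
o(P, D) = -18 (o(P, D) = -54 + 9*(-1 + 5) = -54 + 9*4 = -54 + 36 = -18)
T(L) = -18 + L² (T(L) = L*L - 18 = L² - 18 = -18 + L²)
22727 - T(1/(1/(Y(-10, -3) - 221) - 31)) = 22727 - (-18 + (1/(1/(-2 - 221) - 31))²) = 22727 - (-18 + (1/(1/(-223) - 31))²) = 22727 - (-18 + (1/(-1/223 - 31))²) = 22727 - (-18 + (1/(-6914/223))²) = 22727 - (-18 + (-223/6914)²) = 22727 - (-18 + 49729/47803396) = 22727 - 1*(-860411399/47803396) = 22727 + 860411399/47803396 = 1087288192291/47803396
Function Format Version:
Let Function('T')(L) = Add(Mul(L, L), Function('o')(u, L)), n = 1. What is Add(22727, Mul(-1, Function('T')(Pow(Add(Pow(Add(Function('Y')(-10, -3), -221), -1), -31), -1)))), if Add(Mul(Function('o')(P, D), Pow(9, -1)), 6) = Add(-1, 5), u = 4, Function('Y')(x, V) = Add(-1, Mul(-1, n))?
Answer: Rational(1087288192291, 47803396) ≈ 22745.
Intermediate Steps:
Function('Y')(x, V) = -2 (Function('Y')(x, V) = Add(-1, Mul(-1, 1)) = Add(-1, -1) = -2)
Function('o')(P, D) = -18 (Function('o')(P, D) = Add(-54, Mul(9, Add(-1, 5))) = Add(-54, Mul(9, 4)) = Add(-54, 36) = -18)
Function('T')(L) = Add(-18, Pow(L, 2)) (Function('T')(L) = Add(Mul(L, L), -18) = Add(Pow(L, 2), -18) = Add(-18, Pow(L, 2)))
Add(22727, Mul(-1, Function('T')(Pow(Add(Pow(Add(Function('Y')(-10, -3), -221), -1), -31), -1)))) = Add(22727, Mul(-1, Add(-18, Pow(Pow(Add(Pow(Add(-2, -221), -1), -31), -1), 2)))) = Add(22727, Mul(-1, Add(-18, Pow(Pow(Add(Pow(-223, -1), -31), -1), 2)))) = Add(22727, Mul(-1, Add(-18, Pow(Pow(Add(Rational(-1, 223), -31), -1), 2)))) = Add(22727, Mul(-1, Add(-18, Pow(Pow(Rational(-6914, 223), -1), 2)))) = Add(22727, Mul(-1, Add(-18, Pow(Rational(-223, 6914), 2)))) = Add(22727, Mul(-1, Add(-18, Rational(49729, 47803396)))) = Add(22727, Mul(-1, Rational(-860411399, 47803396))) = Add(22727, Rational(860411399, 47803396)) = Rational(1087288192291, 47803396)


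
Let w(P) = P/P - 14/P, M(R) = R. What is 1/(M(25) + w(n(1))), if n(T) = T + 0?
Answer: 1/12 ≈ 0.083333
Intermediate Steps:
n(T) = T
w(P) = 1 - 14/P
1/(M(25) + w(n(1))) = 1/(25 + (-14 + 1)/1) = 1/(25 + 1*(-13)) = 1/(25 - 13) = 1/12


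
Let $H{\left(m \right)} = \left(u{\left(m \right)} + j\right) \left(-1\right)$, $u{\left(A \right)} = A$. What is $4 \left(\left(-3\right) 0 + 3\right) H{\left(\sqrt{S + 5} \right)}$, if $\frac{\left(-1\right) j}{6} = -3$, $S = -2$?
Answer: $-216 - 12 \sqrt{3} \approx -236.78$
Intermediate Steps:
$j = 18$ ($j = \left(-6\right) \left(-3\right) = 18$)
$H{\left(m \right)} = -18 - m$ ($H{\left(m \right)} = \left(m + 18\right) \left(-1\right) = \left(18 + m\right) \left(-1\right) = -18 - m$)
$4 \left(\left(-3\right) 0 + 3\right) H{\left(\sqrt{S + 5} \right)} = 4 \left(\left(-3\right) 0 + 3\right) \left(-18 - \sqrt{-2 + 5}\right) = 4 \left(0 + 3\right) \left(-18 - \sqrt{3}\right) = 4 \cdot 3 \left(-18 - \sqrt{3}\right) = 12 \left(-18 - \sqrt{3}\right) = -216 - 12 \sqrt{3}$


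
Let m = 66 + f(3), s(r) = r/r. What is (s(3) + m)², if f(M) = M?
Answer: 4900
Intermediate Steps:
s(r) = 1
m = 69 (m = 66 + 3 = 69)
(s(3) + m)² = (1 + 69)² = 70² = 4900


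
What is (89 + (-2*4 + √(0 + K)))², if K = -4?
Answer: 6557 + 324*I ≈ 6557.0 + 324.0*I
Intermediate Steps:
(89 + (-2*4 + √(0 + K)))² = (89 + (-2*4 + √(0 - 4)))² = (89 + (-8 + √(-4)))² = (89 + (-8 + 2*I))² = (81 + 2*I)²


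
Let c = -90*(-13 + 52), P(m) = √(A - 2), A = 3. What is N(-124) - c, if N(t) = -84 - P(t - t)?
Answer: 3425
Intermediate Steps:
P(m) = 1 (P(m) = √(3 - 2) = √1 = 1)
N(t) = -85 (N(t) = -84 - 1*1 = -84 - 1 = -85)
c = -3510 (c = -90*39 = -3510)
N(-124) - c = -85 - 1*(-3510) = -85 + 3510 = 3425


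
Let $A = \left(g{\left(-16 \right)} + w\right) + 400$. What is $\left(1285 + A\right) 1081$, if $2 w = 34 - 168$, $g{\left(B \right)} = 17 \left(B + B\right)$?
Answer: $1160994$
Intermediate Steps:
$g{\left(B \right)} = 34 B$ ($g{\left(B \right)} = 17 \cdot 2 B = 34 B$)
$w = -67$ ($w = \frac{34 - 168}{2} = \frac{1}{2} \left(-134\right) = -67$)
$A = -211$ ($A = \left(34 \left(-16\right) - 67\right) + 400 = \left(-544 - 67\right) + 400 = -611 + 400 = -211$)
$\left(1285 + A\right) 1081 = \left(1285 - 211\right) 1081 = 1074 \cdot 1081 = 1160994$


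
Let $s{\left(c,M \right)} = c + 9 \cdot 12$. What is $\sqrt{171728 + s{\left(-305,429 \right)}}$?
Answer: $3 \sqrt{19059} \approx 414.16$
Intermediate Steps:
$s{\left(c,M \right)} = 108 + c$ ($s{\left(c,M \right)} = c + 108 = 108 + c$)
$\sqrt{171728 + s{\left(-305,429 \right)}} = \sqrt{171728 + \left(108 - 305\right)} = \sqrt{171728 - 197} = \sqrt{171531} = 3 \sqrt{19059}$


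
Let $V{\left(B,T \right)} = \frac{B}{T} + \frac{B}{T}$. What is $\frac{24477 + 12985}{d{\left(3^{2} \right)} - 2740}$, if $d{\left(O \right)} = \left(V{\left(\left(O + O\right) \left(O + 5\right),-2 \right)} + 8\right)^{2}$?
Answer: $\frac{18731}{28398} \approx 0.65959$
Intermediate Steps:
$V{\left(B,T \right)} = \frac{2 B}{T}$
$d{\left(O \right)} = \left(8 - 2 O \left(5 + O\right)\right)^{2}$ ($d{\left(O \right)} = \left(\frac{2 \left(O + O\right) \left(O + 5\right)}{-2} + 8\right)^{2} = \left(2 \cdot 2 O \left(5 + O\right) \left(- \frac{1}{2}\right) + 8\right)^{2} = \left(- 2 O \left(5 + O\right) + 8\right)^{2} = \left(8 - 2 O \left(5 + O\right)\right)^{2}$)
$\frac{24477 + 12985}{d{\left(3^{2} \right)} - 2740} = \frac{24477 + 12985}{4 \left(4 - 3^{2} \left(5 + 3^{2}\right)\right)^{2} - 2740} = \frac{37462}{4 \left(4 - 9 \left(5 + 9\right)\right)^{2} - 2740} = \frac{37462}{4 \left(4 - 9 \cdot 14\right)^{2} - 2740} = \frac{37462}{4 \left(4 - 126\right)^{2} - 2740} = \frac{37462}{4 \left(-122\right)^{2} - 2740} = \frac{37462}{4 \cdot 14884 - 2740} = \frac{37462}{59536 - 2740} = \frac{37462}{56796} = 37462 \cdot \frac{1}{56796} = \frac{18731}{28398}$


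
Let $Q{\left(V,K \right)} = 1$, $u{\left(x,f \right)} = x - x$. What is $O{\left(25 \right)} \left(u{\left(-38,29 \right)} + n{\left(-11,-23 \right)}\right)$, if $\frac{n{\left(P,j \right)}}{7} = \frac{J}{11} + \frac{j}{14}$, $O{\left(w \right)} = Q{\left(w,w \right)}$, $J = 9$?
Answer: $- \frac{127}{22} \approx -5.7727$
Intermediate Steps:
$u{\left(x,f \right)} = 0$
$O{\left(w \right)} = 1$
$n{\left(P,j \right)} = \frac{63}{11} + \frac{j}{2}$ ($n{\left(P,j \right)} = 7 \left(\frac{9}{11} + \frac{j}{14}\right) = \frac{63}{11} + \frac{j}{2}$)
$O{\left(25 \right)} \left(u{\left(-38,29 \right)} + n{\left(-11,-23 \right)}\right) = 1 \left(0 + \left(\frac{63}{11} + \frac{1}{2} \left(-23\right)\right)\right) = 1 \left(0 + \left(\frac{63}{11} - \frac{23}{2}\right)\right) = 1 \left(0 - \frac{127}{22}\right) = 1 \left(- \frac{127}{22}\right) = - \frac{127}{22}$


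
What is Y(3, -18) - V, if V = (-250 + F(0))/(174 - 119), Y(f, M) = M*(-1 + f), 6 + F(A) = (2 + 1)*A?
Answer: -1724/55 ≈ -31.345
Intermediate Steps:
F(A) = -6 + 3*A (F(A) = -6 + (2 + 1)*A = -6 + 3*A)
V = -256/55 (V = (-250 + (-6 + 3*0))/(174 - 119) = (-250 + (-6 + 0))/55 = (-250 - 6)*(1/55) = -256*1/55 = -256/55 ≈ -4.6545)
Y(3, -18) - V = -18*(-1 + 3) - 1*(-256/55) = -18*2 + 256/55 = -36 + 256/55 = -1724/55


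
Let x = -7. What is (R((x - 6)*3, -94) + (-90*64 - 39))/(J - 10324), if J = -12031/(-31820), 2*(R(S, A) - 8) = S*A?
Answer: 125943560/328497649 ≈ 0.38339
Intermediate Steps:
R(S, A) = 8 + A*S/2 (R(S, A) = 8 + (S*A)/2 = 8 + (A*S)/2 = 8 + A*S/2)
J = 12031/31820 (J = -12031*(-1/31820) = 12031/31820 ≈ 0.37810)
(R((x - 6)*3, -94) + (-90*64 - 39))/(J - 10324) = ((8 + (½)*(-94)*((-7 - 6)*3)) + (-90*64 - 39))/(12031/31820 - 10324) = ((8 + (½)*(-94)*(-13*3)) + (-5760 - 39))/(-328497649/31820) = ((8 + (½)*(-94)*(-39)) - 5799)*(-31820/328497649) = ((8 + 1833) - 5799)*(-31820/328497649) = (1841 - 5799)*(-31820/328497649) = -3958*(-31820/328497649) = 125943560/328497649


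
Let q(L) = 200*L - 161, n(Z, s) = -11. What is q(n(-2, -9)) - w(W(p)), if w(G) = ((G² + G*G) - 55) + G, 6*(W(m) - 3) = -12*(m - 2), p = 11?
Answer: -2741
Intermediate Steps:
W(m) = 7 - 2*m (W(m) = 3 + (-12*(m - 2))/6 = 3 + (-12*(-2 + m))/6 = 3 + (24 - 12*m)/6 = 3 + (4 - 2*m) = 7 - 2*m)
q(L) = -161 + 200*L
w(G) = -55 + G + 2*G² (w(G) = ((G² + G²) - 55) + G = (2*G² - 55) + G = (-55 + 2*G²) + G = -55 + G + 2*G²)
q(n(-2, -9)) - w(W(p)) = (-161 + 200*(-11)) - (-55 + (7 - 2*11) + 2*(7 - 2*11)²) = (-161 - 2200) - (-55 + (7 - 22) + 2*(7 - 22)²) = -2361 - (-55 - 15 + 2*(-15)²) = -2361 - (-55 - 15 + 2*225) = -2361 - (-55 - 15 + 450) = -2361 - 1*380 = -2361 - 380 = -2741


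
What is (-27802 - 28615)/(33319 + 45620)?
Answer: -56417/78939 ≈ -0.71469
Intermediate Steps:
(-27802 - 28615)/(33319 + 45620) = -56417/78939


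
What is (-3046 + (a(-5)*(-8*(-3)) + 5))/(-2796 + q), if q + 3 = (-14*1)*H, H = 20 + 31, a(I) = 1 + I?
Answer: 3137/3513 ≈ 0.89297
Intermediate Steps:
H = 51
q = -717 (q = -3 - 14*1*51 = -3 - 14*51 = -3 - 714 = -717)
(-3046 + (a(-5)*(-8*(-3)) + 5))/(-2796 + q) = (-3046 + ((1 - 5)*(-8*(-3)) + 5))/(-2796 - 717) = (-3046 + (-4*24 + 5))/(-3513) = (-3046 + (-96 + 5))*(-1/3513) = (-3046 - 91)*(-1/3513) = -3137*(-1/3513) = 3137/3513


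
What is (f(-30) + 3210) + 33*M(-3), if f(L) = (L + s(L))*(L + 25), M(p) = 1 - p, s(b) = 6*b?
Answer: 4392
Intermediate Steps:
f(L) = 7*L*(25 + L) (f(L) = (L + 6*L)*(L + 25) = (7*L)*(25 + L) = 7*L*(25 + L))
(f(-30) + 3210) + 33*M(-3) = (7*(-30)*(25 - 30) + 3210) + 33*(1 - 1*(-3)) = (7*(-30)*(-5) + 3210) + 33*(1 + 3) = (1050 + 3210) + 33*4 = 4260 + 132 = 4392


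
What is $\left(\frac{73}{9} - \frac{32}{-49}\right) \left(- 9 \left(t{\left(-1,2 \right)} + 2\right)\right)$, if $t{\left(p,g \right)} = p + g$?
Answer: $- \frac{11595}{49} \approx -236.63$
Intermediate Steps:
$t{\left(p,g \right)} = g + p$
$\left(\frac{73}{9} - \frac{32}{-49}\right) \left(- 9 \left(t{\left(-1,2 \right)} + 2\right)\right) = \left(\frac{73}{9} - \frac{32}{-49}\right) \left(- 9 \left(\left(2 - 1\right) + 2\right)\right) = \left(73 \cdot \frac{1}{9} - - \frac{32}{49}\right) \left(- 9 \left(1 + 2\right)\right) = \left(\frac{73}{9} + \frac{32}{49}\right) \left(\left(-9\right) 3\right) = \frac{3865}{441} \left(-27\right) = - \frac{11595}{49}$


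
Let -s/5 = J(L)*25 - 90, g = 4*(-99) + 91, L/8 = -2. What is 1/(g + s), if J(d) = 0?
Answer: 1/145 ≈ 0.0068966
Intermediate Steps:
L = -16 (L = 8*(-2) = -16)
g = -305 (g = -396 + 91 = -305)
s = 450 (s = -5*(0*25 - 90) = -5*(0 - 90) = -5*(-90) = 450)
1/(g + s) = 1/(-305 + 450) = 1/145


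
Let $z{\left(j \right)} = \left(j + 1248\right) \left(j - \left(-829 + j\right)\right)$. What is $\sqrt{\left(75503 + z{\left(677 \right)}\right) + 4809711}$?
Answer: $\sqrt{6481039} \approx 2545.8$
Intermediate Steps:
$z{\left(j \right)} = 1034592 + 829 j$ ($z{\left(j \right)} = \left(1248 + j\right) 829 = 1034592 + 829 j$)
$\sqrt{\left(75503 + z{\left(677 \right)}\right) + 4809711} = \sqrt{\left(75503 + \left(1034592 + 829 \cdot 677\right)\right) + 4809711} = \sqrt{\left(75503 + \left(1034592 + 561233\right)\right) + 4809711} = \sqrt{\left(75503 + 1595825\right) + 4809711} = \sqrt{1671328 + 4809711} = \sqrt{6481039}$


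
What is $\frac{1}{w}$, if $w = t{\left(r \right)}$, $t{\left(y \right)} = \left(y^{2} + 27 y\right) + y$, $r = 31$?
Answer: $\frac{1}{1829} \approx 0.00054675$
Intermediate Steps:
$t{\left(y \right)} = y^{2} + 28 y$
$w = 1829$ ($w = 31 \left(28 + 31\right) = 31 \cdot 59 = 1829$)
$\frac{1}{w} = \frac{1}{1829}$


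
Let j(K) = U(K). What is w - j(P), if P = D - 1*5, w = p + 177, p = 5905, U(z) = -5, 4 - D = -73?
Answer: 6087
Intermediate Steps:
D = 77 (D = 4 - 1*(-73) = 4 + 73 = 77)
w = 6082 (w = 5905 + 177 = 6082)
P = 72 (P = 77 - 1*5 = 77 - 5 = 72)
j(K) = -5
w - j(P) = 6082 - 1*(-5) = 6082 + 5 = 6087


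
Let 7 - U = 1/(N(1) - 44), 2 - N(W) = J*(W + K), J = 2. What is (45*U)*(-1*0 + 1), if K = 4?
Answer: 16425/52 ≈ 315.87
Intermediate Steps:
N(W) = -6 - 2*W (N(W) = 2 - 2*(W + 4) = 2 - 2*(4 + W) = 2 - (8 + 2*W) = 2 + (-8 - 2*W) = -6 - 2*W)
U = 365/52 (U = 7 - 1/((-6 - 2*1) - 44) = 7 - 1/((-6 - 2) - 44) = 7 - 1/(-8 - 44) = 7 - 1/(-52) = 7 - 1*(-1/52) = 7 + 1/52 = 365/52 ≈ 7.0192)
(45*U)*(-1*0 + 1) = (45*(365/52))*(-1*0 + 1) = 16425*(0 + 1)/52 = (16425/52)*1 = 16425/52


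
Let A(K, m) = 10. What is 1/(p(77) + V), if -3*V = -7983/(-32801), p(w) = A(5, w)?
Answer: 32801/325349 ≈ 0.10082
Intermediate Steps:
p(w) = 10
V = -2661/32801 (V = -(-2661)/(-32801) = -(-2661)*(-1)/32801 = -1/3*7983/32801 = -2661/32801 ≈ -0.081126)
1/(p(77) + V) = 1/(10 - 2661/32801) = 1/(325349/32801) = 32801/325349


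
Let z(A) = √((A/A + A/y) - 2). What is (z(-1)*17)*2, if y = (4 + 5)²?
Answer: 34*I*√82/9 ≈ 34.209*I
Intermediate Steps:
y = 81 (y = 9² = 81)
z(A) = √(-1 + A/81) (z(A) = √((A/A + A/81) - 2) = √((1 + A*(1/81)) - 2) = √((1 + A/81) - 2) = √(-1 + A/81))
(z(-1)*17)*2 = ((√(-81 - 1)/9)*17)*2 = ((√(-82)/9)*17)*2 = (((I*√82)/9)*17)*2 = ((I*√82/9)*17)*2 = (17*I*√82/9)*2 = 34*I*√82/9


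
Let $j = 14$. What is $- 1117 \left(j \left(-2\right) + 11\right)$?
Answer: $18989$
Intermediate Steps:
$- 1117 \left(j \left(-2\right) + 11\right) = - 1117 \left(14 \left(-2\right) + 11\right) = - 1117 \left(-28 + 11\right) = \left(-1117\right) \left(-17\right) = 18989$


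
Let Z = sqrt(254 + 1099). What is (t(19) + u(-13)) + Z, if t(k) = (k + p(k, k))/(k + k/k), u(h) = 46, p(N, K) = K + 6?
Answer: 241/5 + sqrt(1353) ≈ 84.983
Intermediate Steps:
p(N, K) = 6 + K
t(k) = (6 + 2*k)/(1 + k) (t(k) = (k + (6 + k))/(k + k/k) = (6 + 2*k)/(k + 1) = (6 + 2*k)/(1 + k))
Z = sqrt(1353) ≈ 36.783
(t(19) + u(-13)) + Z = (2*(3 + 19)/(1 + 19) + 46) + sqrt(1353) = (2*22/20 + 46) + sqrt(1353) = (2*(1/20)*22 + 46) + sqrt(1353) = (11/5 + 46) + sqrt(1353) = 241/5 + sqrt(1353)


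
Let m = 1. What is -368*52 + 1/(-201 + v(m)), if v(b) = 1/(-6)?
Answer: -23097158/1207 ≈ -19136.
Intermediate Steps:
v(b) = -1/6
-368*52 + 1/(-201 + v(m)) = -368*52 + 1/(-201 - 1/6) = -19136 + 1/(-1207/6) = -19136 - 6/1207 = -23097158/1207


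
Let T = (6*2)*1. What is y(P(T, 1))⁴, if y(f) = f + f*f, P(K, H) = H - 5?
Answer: 20736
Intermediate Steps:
T = 12 (T = 12*1 = 12)
P(K, H) = -5 + H
y(f) = f + f²
y(P(T, 1))⁴ = ((-5 + 1)*(1 + (-5 + 1)))⁴ = (-4*(1 - 4))⁴ = (-4*(-3))⁴ = 12⁴ = 20736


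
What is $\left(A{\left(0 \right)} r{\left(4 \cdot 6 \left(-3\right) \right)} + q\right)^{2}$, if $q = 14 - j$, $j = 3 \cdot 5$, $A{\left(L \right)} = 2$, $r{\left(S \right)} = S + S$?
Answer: $83521$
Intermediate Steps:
$r{\left(S \right)} = 2 S$
$j = 15$
$q = -1$ ($q = 14 - 15 = -1$)
$\left(A{\left(0 \right)} r{\left(4 \cdot 6 \left(-3\right) \right)} + q\right)^{2} = \left(2 \cdot 2 \cdot 4 \cdot 6 \left(-3\right) - 1\right)^{2} = \left(2 \cdot 2 \cdot 24 \left(-3\right) - 1\right)^{2} = \left(2 \cdot 2 \left(-72\right) - 1\right)^{2} = \left(2 \left(-144\right) - 1\right)^{2} = \left(-288 - 1\right)^{2} = \left(-289\right)^{2} = 83521$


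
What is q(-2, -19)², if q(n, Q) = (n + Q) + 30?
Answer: 81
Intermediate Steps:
q(n, Q) = 30 + Q + n (q(n, Q) = (Q + n) + 30 = 30 + Q + n)
q(-2, -19)² = (30 - 19 - 2)² = 9² = 81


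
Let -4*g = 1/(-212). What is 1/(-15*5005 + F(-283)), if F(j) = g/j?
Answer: -239984/18016798801 ≈ -1.3320e-5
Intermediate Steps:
g = 1/848 (g = -¼/(-212) = -¼*(-1/212) = 1/848 ≈ 0.0011792)
F(j) = 1/(848*j)
1/(-15*5005 + F(-283)) = 1/(-15*5005 + (1/848)/(-283)) = 1/(-75075 + (1/848)*(-1/283)) = 1/(-75075 - 1/239984) = 1/(-18016798801/239984) = -239984/18016798801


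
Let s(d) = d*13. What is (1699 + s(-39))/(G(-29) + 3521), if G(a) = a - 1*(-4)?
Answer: 149/437 ≈ 0.34096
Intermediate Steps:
G(a) = 4 + a (G(a) = a + 4 = 4 + a)
s(d) = 13*d
(1699 + s(-39))/(G(-29) + 3521) = (1699 + 13*(-39))/((4 - 29) + 3521) = (1699 - 507)/(-25 + 3521) = 1192/3496 = 1192*(1/3496) = 149/437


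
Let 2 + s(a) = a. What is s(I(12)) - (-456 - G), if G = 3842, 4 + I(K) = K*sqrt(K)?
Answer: 4292 + 24*sqrt(3) ≈ 4333.6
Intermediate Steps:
I(K) = -4 + K**(3/2) (I(K) = -4 + K*sqrt(K) = -4 + K**(3/2))
s(a) = -2 + a
s(I(12)) - (-456 - G) = (-2 + (-4 + 12**(3/2))) - (-456 - 1*3842) = (-2 + (-4 + 24*sqrt(3))) - (-456 - 3842) = (-6 + 24*sqrt(3)) - 1*(-4298) = (-6 + 24*sqrt(3)) + 4298 = 4292 + 24*sqrt(3)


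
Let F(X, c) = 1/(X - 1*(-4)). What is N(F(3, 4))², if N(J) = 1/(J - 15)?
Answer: 49/10816 ≈ 0.0045303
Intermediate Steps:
F(X, c) = 1/(4 + X) (F(X, c) = 1/(X + 4) = 1/(4 + X))
N(J) = 1/(-15 + J)
N(F(3, 4))² = (1/(-15 + 1/(4 + 3)))² = (1/(-15 + 1/7))² = (1/(-15 + ⅐))² = (1/(-104/7))² = (-7/104)² = 49/10816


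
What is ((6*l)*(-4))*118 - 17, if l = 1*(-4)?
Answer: 11311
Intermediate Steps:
l = -4
((6*l)*(-4))*118 - 17 = ((6*(-4))*(-4))*118 - 17 = -24*(-4)*118 - 17 = 96*118 - 17 = 11328 - 17 = 11311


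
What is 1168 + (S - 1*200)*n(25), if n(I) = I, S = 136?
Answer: -432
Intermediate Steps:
1168 + (S - 1*200)*n(25) = 1168 + (136 - 1*200)*25 = 1168 + (136 - 200)*25 = 1168 - 64*25 = 1168 - 1600 = -432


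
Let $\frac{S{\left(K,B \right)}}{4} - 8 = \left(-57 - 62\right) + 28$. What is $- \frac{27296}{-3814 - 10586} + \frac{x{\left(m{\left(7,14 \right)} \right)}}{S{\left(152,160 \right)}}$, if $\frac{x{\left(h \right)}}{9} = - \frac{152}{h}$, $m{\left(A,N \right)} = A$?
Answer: $\frac{649493}{261450} \approx 2.4842$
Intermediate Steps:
$S{\left(K,B \right)} = -332$ ($S{\left(K,B \right)} = 32 + 4 \left(\left(-57 - 62\right) + 28\right) = 32 + 4 \left(-119 + 28\right) = 32 + 4 \left(-91\right) = 32 - 364 = -332$)
$x{\left(h \right)} = - \frac{1368}{h}$ ($x{\left(h \right)} = 9 \left(- \frac{152}{h}\right) = - \frac{1368}{h}$)
$- \frac{27296}{-3814 - 10586} + \frac{x{\left(m{\left(7,14 \right)} \right)}}{S{\left(152,160 \right)}} = - \frac{27296}{-3814 - 10586} + \frac{\left(-1368\right) \frac{1}{7}}{-332} = - \frac{27296}{-14400} + \left(-1368\right) \frac{1}{7} \left(- \frac{1}{332}\right) = \left(-27296\right) \left(- \frac{1}{14400}\right) - - \frac{342}{581} = \frac{853}{450} + \frac{342}{581} = \frac{649493}{261450}$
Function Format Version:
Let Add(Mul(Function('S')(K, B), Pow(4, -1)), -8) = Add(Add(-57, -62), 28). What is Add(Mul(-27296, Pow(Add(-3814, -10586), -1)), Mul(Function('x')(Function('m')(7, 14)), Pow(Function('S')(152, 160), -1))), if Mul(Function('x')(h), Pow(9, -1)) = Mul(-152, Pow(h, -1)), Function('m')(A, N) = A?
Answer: Rational(649493, 261450) ≈ 2.4842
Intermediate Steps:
Function('S')(K, B) = -332 (Function('S')(K, B) = Add(32, Mul(4, Add(Add(-57, -62), 28))) = Add(32, Mul(4, Add(-119, 28))) = Add(32, Mul(4, -91)) = Add(32, -364) = -332)
Function('x')(h) = Mul(-1368, Pow(h, -1)) (Function('x')(h) = Mul(9, Mul(-152, Pow(h, -1))) = Mul(-1368, Pow(h, -1)))
Add(Mul(-27296, Pow(Add(-3814, -10586), -1)), Mul(Function('x')(Function('m')(7, 14)), Pow(Function('S')(152, 160), -1))) = Add(Mul(-27296, Pow(Add(-3814, -10586), -1)), Mul(Mul(-1368, Pow(7, -1)), Pow(-332, -1))) = Add(Mul(-27296, Pow(-14400, -1)), Mul(Mul(-1368, Rational(1, 7)), Rational(-1, 332))) = Add(Mul(-27296, Rational(-1, 14400)), Mul(Rational(-1368, 7), Rational(-1, 332))) = Add(Rational(853, 450), Rational(342, 581)) = Rational(649493, 261450)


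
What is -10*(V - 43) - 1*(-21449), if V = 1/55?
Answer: 240667/11 ≈ 21879.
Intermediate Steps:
V = 1/55 ≈ 0.018182
-10*(V - 43) - 1*(-21449) = -10*(1/55 - 43) - 1*(-21449) = -10*(-2364/55) + 21449 = 4728/11 + 21449 = 240667/11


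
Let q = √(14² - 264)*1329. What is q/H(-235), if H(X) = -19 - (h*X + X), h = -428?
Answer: -1329*I*√17/50182 ≈ -0.10919*I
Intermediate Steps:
q = 2658*I*√17 (q = √(196 - 264)*1329 = √(-68)*1329 = (2*I*√17)*1329 = 2658*I*√17 ≈ 10959.0*I)
H(X) = -19 + 427*X (H(X) = -19 - (-428*X + X) = -19 - (-427)*X = -19 + 427*X)
q/H(-235) = (2658*I*√17)/(-19 + 427*(-235)) = (2658*I*√17)/(-19 - 100345) = (2658*I*√17)/(-100364) = (2658*I*√17)*(-1/100364) = -1329*I*√17/50182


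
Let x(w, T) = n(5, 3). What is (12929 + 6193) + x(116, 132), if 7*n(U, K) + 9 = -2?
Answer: 133843/7 ≈ 19120.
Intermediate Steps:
n(U, K) = -11/7 (n(U, K) = -9/7 + (⅐)*(-2) = -9/7 - 2/7 = -11/7)
x(w, T) = -11/7
(12929 + 6193) + x(116, 132) = (12929 + 6193) - 11/7 = 19122 - 11/7 = 133843/7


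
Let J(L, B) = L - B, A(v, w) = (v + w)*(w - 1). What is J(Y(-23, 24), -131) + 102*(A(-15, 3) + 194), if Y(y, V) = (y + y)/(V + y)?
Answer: 17425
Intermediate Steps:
Y(y, V) = 2*y/(V + y) (Y(y, V) = (2*y)/(V + y) = 2*y/(V + y))
A(v, w) = (-1 + w)*(v + w) (A(v, w) = (v + w)*(-1 + w) = (-1 + w)*(v + w))
J(Y(-23, 24), -131) + 102*(A(-15, 3) + 194) = (2*(-23)/(24 - 23) - 1*(-131)) + 102*((3**2 - 1*(-15) - 1*3 - 15*3) + 194) = (2*(-23)/1 + 131) + 102*((9 + 15 - 3 - 45) + 194) = (2*(-23)*1 + 131) + 102*(-24 + 194) = (-46 + 131) + 102*170 = 85 + 17340 = 17425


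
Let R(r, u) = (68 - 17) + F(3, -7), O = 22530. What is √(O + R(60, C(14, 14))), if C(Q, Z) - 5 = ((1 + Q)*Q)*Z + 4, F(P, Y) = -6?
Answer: 5*√903 ≈ 150.25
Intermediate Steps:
C(Q, Z) = 9 + Q*Z*(1 + Q) (C(Q, Z) = 5 + (((1 + Q)*Q)*Z + 4) = 5 + ((Q*(1 + Q))*Z + 4) = 5 + (Q*Z*(1 + Q) + 4) = 5 + (4 + Q*Z*(1 + Q)) = 9 + Q*Z*(1 + Q))
R(r, u) = 45 (R(r, u) = (68 - 17) - 6 = 51 - 6 = 45)
√(O + R(60, C(14, 14))) = √(22530 + 45) = √22575 = 5*√903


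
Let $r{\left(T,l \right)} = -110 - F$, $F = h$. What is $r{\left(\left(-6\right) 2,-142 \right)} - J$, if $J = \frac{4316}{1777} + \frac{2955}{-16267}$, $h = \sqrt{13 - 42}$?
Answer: $- \frac{3244667827}{28906459} - i \sqrt{29} \approx -112.25 - 5.3852 i$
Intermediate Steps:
$h = i \sqrt{29}$ ($h = \sqrt{-29} = i \sqrt{29} \approx 5.3852 i$)
$F = i \sqrt{29} \approx 5.3852 i$
$r{\left(T,l \right)} = -110 - i \sqrt{29}$
$J = \frac{64957337}{28906459}$ ($J = 4316 \cdot \frac{1}{1777} + 2955 \left(- \frac{1}{16267}\right) = \frac{4316}{1777} - \frac{2955}{16267} = \frac{64957337}{28906459} \approx 2.2472$)
$r{\left(\left(-6\right) 2,-142 \right)} - J = \left(-110 - i \sqrt{29}\right) - \frac{64957337}{28906459} = - \frac{3244667827}{28906459} - i \sqrt{29}$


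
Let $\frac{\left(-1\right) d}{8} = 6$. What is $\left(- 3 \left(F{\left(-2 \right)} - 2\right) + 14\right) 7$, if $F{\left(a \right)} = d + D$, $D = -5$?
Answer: $1253$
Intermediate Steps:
$d = -48$ ($d = \left(-8\right) 6 = -48$)
$F{\left(a \right)} = -53$ ($F{\left(a \right)} = -48 - 5 = -53$)
$\left(- 3 \left(F{\left(-2 \right)} - 2\right) + 14\right) 7 = \left(- 3 \left(-53 - 2\right) + 14\right) 7 = \left(\left(-3\right) \left(-55\right) + 14\right) 7 = \left(165 + 14\right) 7 = 179 \cdot 7 = 1253$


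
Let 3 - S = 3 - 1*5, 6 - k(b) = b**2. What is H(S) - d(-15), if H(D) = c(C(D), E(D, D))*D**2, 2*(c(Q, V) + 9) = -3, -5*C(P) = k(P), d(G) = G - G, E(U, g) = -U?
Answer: -525/2 ≈ -262.50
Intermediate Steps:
k(b) = 6 - b**2
S = 5 (S = 3 - (3 - 1*5) = 3 - (3 - 5) = 3 - 1*(-2) = 3 + 2 = 5)
d(G) = 0
C(P) = -6/5 + P**2/5 (C(P) = -(6 - P**2)/5 = -6/5 + P**2/5)
c(Q, V) = -21/2 (c(Q, V) = -9 + (1/2)*(-3) = -9 - 3/2 = -21/2)
H(D) = -21*D**2/2
H(S) - d(-15) = -21/2*5**2 - 1*0 = -21/2*25 + 0 = -525/2 + 0 = -525/2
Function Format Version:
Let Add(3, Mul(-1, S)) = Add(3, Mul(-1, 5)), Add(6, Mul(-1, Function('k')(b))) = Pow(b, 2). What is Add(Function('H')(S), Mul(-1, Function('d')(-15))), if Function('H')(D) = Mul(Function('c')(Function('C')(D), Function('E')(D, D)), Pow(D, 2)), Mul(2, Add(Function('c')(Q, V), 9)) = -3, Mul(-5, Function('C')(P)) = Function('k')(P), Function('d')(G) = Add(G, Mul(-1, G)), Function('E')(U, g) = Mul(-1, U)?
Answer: Rational(-525, 2) ≈ -262.50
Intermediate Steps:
Function('k')(b) = Add(6, Mul(-1, Pow(b, 2)))
S = 5 (S = Add(3, Mul(-1, Add(3, Mul(-1, 5)))) = Add(3, Mul(-1, Add(3, -5))) = Add(3, Mul(-1, -2)) = Add(3, 2) = 5)
Function('d')(G) = 0
Function('C')(P) = Add(Rational(-6, 5), Mul(Rational(1, 5), Pow(P, 2))) (Function('C')(P) = Mul(Rational(-1, 5), Add(6, Mul(-1, Pow(P, 2)))) = Add(Rational(-6, 5), Mul(Rational(1, 5), Pow(P, 2))))
Function('c')(Q, V) = Rational(-21, 2) (Function('c')(Q, V) = Add(-9, Mul(Rational(1, 2), -3)) = Add(-9, Rational(-3, 2)) = Rational(-21, 2))
Function('H')(D) = Mul(Rational(-21, 2), Pow(D, 2))
Add(Function('H')(S), Mul(-1, Function('d')(-15))) = Add(Mul(Rational(-21, 2), Pow(5, 2)), Mul(-1, 0)) = Add(Mul(Rational(-21, 2), 25), 0) = Add(Rational(-525, 2), 0) = Rational(-525, 2)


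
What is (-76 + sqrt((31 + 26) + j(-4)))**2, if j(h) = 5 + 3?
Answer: (76 - sqrt(65))**2 ≈ 4615.5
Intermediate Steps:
j(h) = 8
(-76 + sqrt((31 + 26) + j(-4)))**2 = (-76 + sqrt((31 + 26) + 8))**2 = (-76 + sqrt(57 + 8))**2 = (-76 + sqrt(65))**2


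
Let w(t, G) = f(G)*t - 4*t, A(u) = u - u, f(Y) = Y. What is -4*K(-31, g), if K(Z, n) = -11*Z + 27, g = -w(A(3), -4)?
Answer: -1472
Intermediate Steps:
A(u) = 0
w(t, G) = -4*t + G*t (w(t, G) = G*t - 4*t = -4*t + G*t)
g = 0 (g = -0*(-4 - 4) = -0*(-8) = -1*0 = 0)
K(Z, n) = 27 - 11*Z
-4*K(-31, g) = -4*(27 - 11*(-31)) = -4*(27 + 341) = -4*368 = -1472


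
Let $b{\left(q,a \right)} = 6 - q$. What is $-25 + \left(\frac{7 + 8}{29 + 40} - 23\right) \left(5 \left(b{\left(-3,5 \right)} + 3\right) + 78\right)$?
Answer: $-3169$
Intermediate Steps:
$-25 + \left(\frac{7 + 8}{29 + 40} - 23\right) \left(5 \left(b{\left(-3,5 \right)} + 3\right) + 78\right) = -25 + \left(\frac{7 + 8}{29 + 40} - 23\right) \left(5 \left(\left(6 - -3\right) + 3\right) + 78\right) = -25 + \left(\frac{15}{69} - 23\right) \left(5 \left(\left(6 + 3\right) + 3\right) + 78\right) = -25 + \left(15 \cdot \frac{1}{69} - 23\right) \left(5 \left(9 + 3\right) + 78\right) = -25 + \left(\frac{5}{23} - 23\right) \left(5 \cdot 12 + 78\right) = -25 - \frac{524 \left(60 + 78\right)}{23} = -25 - 3144 = -3169$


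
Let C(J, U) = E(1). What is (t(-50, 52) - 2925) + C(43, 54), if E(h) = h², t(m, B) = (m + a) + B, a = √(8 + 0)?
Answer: -2922 + 2*√2 ≈ -2919.2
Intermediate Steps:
a = 2*√2 (a = √8 = 2*√2 ≈ 2.8284)
t(m, B) = B + m + 2*√2 (t(m, B) = (m + 2*√2) + B = B + m + 2*√2)
C(J, U) = 1 (C(J, U) = 1² = 1)
(t(-50, 52) - 2925) + C(43, 54) = ((52 - 50 + 2*√2) - 2925) + 1 = ((2 + 2*√2) - 2925) + 1 = (-2923 + 2*√2) + 1 = -2922 + 2*√2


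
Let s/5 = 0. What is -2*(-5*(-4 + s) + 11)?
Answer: -62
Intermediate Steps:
s = 0 (s = 5*0 = 0)
-2*(-5*(-4 + s) + 11) = -2*(-5*(-4 + 0) + 11) = -2*(-5*(-4) + 11) = -2*(20 + 11) = -2*31 = -62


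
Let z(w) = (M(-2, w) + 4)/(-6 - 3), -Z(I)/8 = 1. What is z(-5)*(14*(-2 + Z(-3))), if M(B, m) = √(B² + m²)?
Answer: 560/9 + 140*√29/9 ≈ 145.99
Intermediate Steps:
Z(I) = -8 (Z(I) = -8*1 = -8)
z(w) = -4/9 - √(4 + w²)/9 (z(w) = (√((-2)² + w²) + 4)/(-6 - 3) = (√(4 + w²) + 4)/(-9) = (4 + √(4 + w²))*(-⅑) = -4/9 - √(4 + w²)/9)
z(-5)*(14*(-2 + Z(-3))) = (-4/9 - √(4 + (-5)²)/9)*(14*(-2 - 8)) = (-4/9 - √(4 + 25)/9)*(14*(-10)) = (-4/9 - √29/9)*(-140) = 560/9 + 140*√29/9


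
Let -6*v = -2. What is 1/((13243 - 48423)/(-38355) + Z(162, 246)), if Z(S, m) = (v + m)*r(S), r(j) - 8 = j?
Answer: 2557/107080982 ≈ 2.3879e-5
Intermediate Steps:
v = 1/3 (v = -1/6*(-2) = 1/3 ≈ 0.33333)
r(j) = 8 + j
Z(S, m) = (8 + S)*(1/3 + m) (Z(S, m) = (1/3 + m)*(8 + S) = (8 + S)*(1/3 + m))
1/((13243 - 48423)/(-38355) + Z(162, 246)) = 1/((13243 - 48423)/(-38355) + (1 + 3*246)*(8 + 162)/3) = 1/(-35180*(-1/38355) + (1/3)*(1 + 738)*170) = 1/(7036/7671 + (1/3)*739*170) = 1/(7036/7671 + 125630/3) = 1/(107080982/2557) = 2557/107080982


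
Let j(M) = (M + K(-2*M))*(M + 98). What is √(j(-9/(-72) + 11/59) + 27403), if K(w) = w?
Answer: √6098128711/472 ≈ 165.45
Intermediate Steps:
j(M) = -M*(98 + M) (j(M) = (M - 2*M)*(M + 98) = (-M)*(98 + M) = -M*(98 + M))
√(j(-9/(-72) + 11/59) + 27403) = √((-9/(-72) + 11/59)*(-98 - (-9/(-72) + 11/59)) + 27403) = √((-9*(-1/72) + 11*(1/59))*(-98 - (-9*(-1/72) + 11*(1/59))) + 27403) = √((⅛ + 11/59)*(-98 - (⅛ + 11/59)) + 27403) = √(147*(-98 - 1*147/472)/472 + 27403) = √(147*(-98 - 147/472)/472 + 27403) = √((147/472)*(-46403/472) + 27403) = √(-6821241/222784 + 27403) = √(6098128711/222784) = √6098128711/472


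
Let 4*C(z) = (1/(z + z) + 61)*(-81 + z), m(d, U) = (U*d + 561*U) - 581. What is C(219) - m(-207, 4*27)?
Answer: -10379555/292 ≈ -35546.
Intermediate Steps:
m(d, U) = -581 + 561*U + U*d (m(d, U) = (561*U + U*d) - 581 = -581 + 561*U + U*d)
C(z) = (-81 + z)*(61 + 1/(2*z))/4 (C(z) = ((1/(z + z) + 61)*(-81 + z))/4 = ((1/(2*z) + 61)*(-81 + z))/4 = ((61 + 1/(2*z))*(-81 + z))/4 = ((-81 + z)*(61 + 1/(2*z)))/4 = (-81 + z)*(61 + 1/(2*z))/4)
C(219) - m(-207, 4*27) = (⅛)*(-81 + 219*(-9881 + 122*219))/219 - (-581 + 561*(4*27) + (4*27)*(-207)) = (⅛)*(1/219)*(-81 + 219*(-9881 + 26718)) - (-581 + 561*108 + 108*(-207)) = (⅛)*(1/219)*(-81 + 219*16837) - (-581 + 60588 - 22356) = (⅛)*(1/219)*(-81 + 3687303) - 1*37651 = (⅛)*(1/219)*3687222 - 37651 = 614537/292 - 37651 = -10379555/292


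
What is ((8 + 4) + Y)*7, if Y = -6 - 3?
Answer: 21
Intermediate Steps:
Y = -9
((8 + 4) + Y)*7 = ((8 + 4) - 9)*7 = (12 - 9)*7 = 3*7 = 21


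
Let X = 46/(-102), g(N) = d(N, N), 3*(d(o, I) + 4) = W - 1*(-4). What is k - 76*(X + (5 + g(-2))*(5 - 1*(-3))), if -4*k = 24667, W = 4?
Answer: -568603/68 ≈ -8361.8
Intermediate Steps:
k = -24667/4 (k = -1/4*24667 = -24667/4 ≈ -6166.8)
d(o, I) = -4/3 (d(o, I) = -4 + (4 - 1*(-4))/3 = -4 + (4 + 4)/3 = -4 + (1/3)*8 = -4 + 8/3 = -4/3)
g(N) = -4/3
X = -23/51 (X = 46*(-1/102) = -23/51 ≈ -0.45098)
k - 76*(X + (5 + g(-2))*(5 - 1*(-3))) = -24667/4 - 76*(-23/51 + (5 - 4/3)*(5 - 1*(-3))) = -24667/4 - 76*(-23/51 + 11*(5 + 3)/3) = -24667/4 - 76*(-23/51 + (11/3)*8) = -24667/4 - 76*(-23/51 + 88/3) = -24667/4 - 76*491/17 = -24667/4 - 37316/17 = -568603/68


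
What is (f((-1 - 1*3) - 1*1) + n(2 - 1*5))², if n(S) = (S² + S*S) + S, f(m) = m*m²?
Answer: 12100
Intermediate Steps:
f(m) = m³
n(S) = S + 2*S² (n(S) = (S² + S²) + S = 2*S² + S = S + 2*S²)
(f((-1 - 1*3) - 1*1) + n(2 - 1*5))² = (((-1 - 1*3) - 1*1)³ + (2 - 1*5)*(1 + 2*(2 - 1*5)))² = (((-1 - 3) - 1)³ + (2 - 5)*(1 + 2*(2 - 5)))² = ((-4 - 1)³ - 3*(1 + 2*(-3)))² = ((-5)³ - 3*(1 - 6))² = (-125 - 3*(-5))² = (-125 + 15)² = (-110)² = 12100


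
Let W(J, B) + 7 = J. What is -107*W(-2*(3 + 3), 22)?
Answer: 2033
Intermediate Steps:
W(J, B) = -7 + J
-107*W(-2*(3 + 3), 22) = -107*(-7 - 2*(3 + 3)) = -107*(-7 - 2*6) = -107*(-7 - 12) = -107*(-19) = 2033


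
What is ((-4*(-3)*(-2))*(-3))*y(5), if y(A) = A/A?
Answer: 72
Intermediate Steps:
y(A) = 1
((-4*(-3)*(-2))*(-3))*y(5) = ((-4*(-3)*(-2))*(-3))*1 = ((12*(-2))*(-3))*1 = -24*(-3)*1 = 72*1 = 72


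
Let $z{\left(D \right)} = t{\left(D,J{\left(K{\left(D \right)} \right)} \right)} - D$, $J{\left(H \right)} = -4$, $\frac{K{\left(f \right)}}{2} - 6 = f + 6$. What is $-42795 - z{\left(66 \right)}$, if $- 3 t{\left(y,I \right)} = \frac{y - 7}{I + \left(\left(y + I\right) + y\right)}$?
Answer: $- \frac{15895129}{372} \approx -42729.0$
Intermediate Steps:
$K{\left(f \right)} = 24 + 2 f$ ($K{\left(f \right)} = 12 + 2 \left(f + 6\right) = 12 + 2 \left(6 + f\right) = 12 + \left(12 + 2 f\right) = 24 + 2 f$)
$t{\left(y,I \right)} = - \frac{-7 + y}{3 \left(2 I + 2 y\right)}$ ($t{\left(y,I \right)} = - \frac{\left(y - 7\right) \frac{1}{I + \left(\left(y + I\right) + y\right)}}{3} = - \frac{\left(-7 + y\right) \frac{1}{I + \left(\left(I + y\right) + y\right)}}{3} = - \frac{\left(-7 + y\right) \frac{1}{I + \left(I + 2 y\right)}}{3} = - \frac{\left(-7 + y\right) \frac{1}{2 I + 2 y}}{3} = - \frac{\frac{1}{2 I + 2 y} \left(-7 + y\right)}{3} = - \frac{-7 + y}{3 \left(2 I + 2 y\right)}$)
$z{\left(D \right)} = - D + \frac{7 - D}{6 \left(-4 + D\right)}$ ($z{\left(D \right)} = \frac{7 - D}{6 \left(-4 + D\right)} - D = - D + \frac{7 - D}{6 \left(-4 + D\right)}$)
$-42795 - z{\left(66 \right)} = -42795 - \frac{7 - 66 - 396 \left(-4 + 66\right)}{6 \left(-4 + 66\right)} = -42795 - \frac{7 - 66 - 396 \cdot 62}{6 \cdot 62} = -42795 - \frac{1}{6} \cdot \frac{1}{62} \left(7 - 66 - 24552\right) = -42795 - \frac{1}{6} \cdot \frac{1}{62} \left(-24611\right) = -42795 - - \frac{24611}{372} = -42795 + \frac{24611}{372} = - \frac{15895129}{372}$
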